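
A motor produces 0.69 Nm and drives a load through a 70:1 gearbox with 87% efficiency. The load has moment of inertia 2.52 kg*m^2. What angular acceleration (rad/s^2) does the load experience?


tau_out = tau_motor * N * eta
= 0.69 * 70 * 0.87 = 42.021 Nm
alpha = tau_out / I = 42.021 / 2.52
= 16.675 rad/s^2


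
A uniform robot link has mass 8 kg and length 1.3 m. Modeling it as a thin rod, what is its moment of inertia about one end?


I = (1/3) * m * L^2
= (1/3) * 8 * 1.3^2
= 0.333333 * 8 * 1.69
= 4.5067 kg*m^2


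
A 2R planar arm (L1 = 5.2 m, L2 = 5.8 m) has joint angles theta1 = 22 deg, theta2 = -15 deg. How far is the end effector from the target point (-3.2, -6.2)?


End effector via forward kinematics:
x = L1*cos(t1) + L2*cos(t1+t2) = 10.5781
y = L1*sin(t1) + L2*sin(t1+t2) = 2.6548
Distance to target:
d = sqrt((-3.2 - 10.5781)^2 + (-6.2 - 2.6548)^2)
= sqrt(189.8367 + 78.4074)
= 16.3782 m


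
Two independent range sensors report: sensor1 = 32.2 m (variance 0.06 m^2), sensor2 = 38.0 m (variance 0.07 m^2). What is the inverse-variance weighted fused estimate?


w1 = (1/var1) / (1/var1 + 1/var2)
   = 16.6667 / (16.6667 + 14.2857) = 0.5385
w2 = 1 - w1 = 0.4615
fused = w1*s1 + w2*s2 = 17.3385 + 17.5385
= 34.8769 m


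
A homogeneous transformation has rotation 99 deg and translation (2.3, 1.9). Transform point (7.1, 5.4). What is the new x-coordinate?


x' = cos(theta)*px - sin(theta)*py + tx
= -0.1564*7.1 - 0.9877*5.4 + 2.3
= -4.1442


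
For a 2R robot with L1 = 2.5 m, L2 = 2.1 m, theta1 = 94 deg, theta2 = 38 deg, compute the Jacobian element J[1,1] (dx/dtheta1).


J[1,1] = -L1*sin(t1) - L2*sin(t1+t2)
= -2.5*sin(94) - 2.1*sin(132)
= -4.0545


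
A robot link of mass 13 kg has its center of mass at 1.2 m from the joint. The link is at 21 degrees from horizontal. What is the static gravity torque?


tau = m*g*L*cos(angle)
= 13 * 9.81 * 1.2 * cos(21 deg)
= 13 * 9.81 * 1.2 * 0.9336
= 142.8714 Nm


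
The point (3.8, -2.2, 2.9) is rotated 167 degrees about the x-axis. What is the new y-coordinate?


Rotation about x-axis: y' = y*cos(theta) - z*sin(theta)
= -2.2 * -0.9744 - 2.9 * 0.225
= 1.4913


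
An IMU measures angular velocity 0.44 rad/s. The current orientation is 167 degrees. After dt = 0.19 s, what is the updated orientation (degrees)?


delta_theta = w * dt = 0.44 * 0.19 = 0.0836 rad
= 4.7899 deg
theta_new = 167 + 4.7899 = 171.7899 deg


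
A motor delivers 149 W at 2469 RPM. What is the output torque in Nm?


omega = 2469 * 2*pi/60 = 258.5531 rad/s
tau = P / omega = 149 / 258.5531
= 0.5763 Nm


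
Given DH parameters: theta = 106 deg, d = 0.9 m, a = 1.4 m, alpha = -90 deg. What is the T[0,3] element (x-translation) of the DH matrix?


T[0,3] = a * cos(theta)
= 1.4 * cos(106 deg)
= 1.4 * -0.2756
= -0.3859


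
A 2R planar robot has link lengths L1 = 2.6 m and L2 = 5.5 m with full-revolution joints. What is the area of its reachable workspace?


r_max = L1 + L2 = 8.1 m
r_min = |L1 - L2| = 2.9 m
Area = pi*(r_max^2 - r_min^2)
= pi*(65.61 - 8.41)
= pi * 57.2
= 179.6991 m^2


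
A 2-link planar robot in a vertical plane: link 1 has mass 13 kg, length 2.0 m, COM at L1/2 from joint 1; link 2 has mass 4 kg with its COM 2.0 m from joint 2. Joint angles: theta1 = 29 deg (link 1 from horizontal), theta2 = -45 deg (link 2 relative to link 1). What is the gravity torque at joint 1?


Horizontal distance from joint 1 to link-1 COM:
  x_c1 = (L1/2)*cos(t1) = 1.0 * 0.8746 = 0.8746 m
Horizontal distance from joint 1 to link-2 COM:
  x_c2 = L1*cos(t1) + Lc2*cos(t1+t2)
       = 2.0*0.8746 + 2.0*0.9613 = 3.6718 m
tau1 = m1*g*x_c1 + m2*g*x_c2
     = 13*9.81*0.8746 + 4*9.81*3.6718
     = 111.5403 + 144.08
     = 255.6202 Nm


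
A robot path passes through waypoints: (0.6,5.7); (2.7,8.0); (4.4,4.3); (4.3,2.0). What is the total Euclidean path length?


Segment lengths:
  seg1 = sqrt((2.1)^2 + (2.3)^2) = 3.1145
  seg2 = sqrt((1.7)^2 + (-3.7)^2) = 4.0719
  seg3 = sqrt((-0.1)^2 + (-2.3)^2) = 2.3022
Total = 9.4885


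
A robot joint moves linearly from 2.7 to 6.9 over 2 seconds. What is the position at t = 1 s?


s = t/T = 1/2 = 0.5
p(t) = p0 + (pf-p0)*s
= 2.7 + (6.9 - 2.7) * 0.5
= 4.8


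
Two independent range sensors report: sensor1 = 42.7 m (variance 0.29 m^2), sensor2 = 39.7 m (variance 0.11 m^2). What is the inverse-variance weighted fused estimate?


w1 = (1/var1) / (1/var1 + 1/var2)
   = 3.4483 / (3.4483 + 9.0909) = 0.275
w2 = 1 - w1 = 0.725
fused = w1*s1 + w2*s2 = 11.7425 + 28.7825
= 40.525 m


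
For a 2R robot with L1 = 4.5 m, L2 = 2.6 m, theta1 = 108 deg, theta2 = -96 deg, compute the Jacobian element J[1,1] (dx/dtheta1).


J[1,1] = -L1*sin(t1) - L2*sin(t1+t2)
= -4.5*sin(108) - 2.6*sin(12)
= -4.8203


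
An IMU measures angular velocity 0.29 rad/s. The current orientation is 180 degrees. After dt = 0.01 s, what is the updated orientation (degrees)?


delta_theta = w * dt = 0.29 * 0.01 = 0.0029 rad
= 0.1662 deg
theta_new = 180 + 0.1662 = 180.1662 deg


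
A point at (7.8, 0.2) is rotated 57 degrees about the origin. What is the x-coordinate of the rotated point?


x' = x*cos(theta) - y*sin(theta)
cos(57 deg) = 0.5446, sin(57 deg) = 0.8387
x' = 7.8 * 0.5446 - 0.2 * 0.8387
= 4.2482 - 0.1677
= 4.0805


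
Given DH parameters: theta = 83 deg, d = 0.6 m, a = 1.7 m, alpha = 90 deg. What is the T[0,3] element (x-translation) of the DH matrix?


T[0,3] = a * cos(theta)
= 1.7 * cos(83 deg)
= 1.7 * 0.1219
= 0.2072


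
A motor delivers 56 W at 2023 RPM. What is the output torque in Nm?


omega = 2023 * 2*pi/60 = 211.8481 rad/s
tau = P / omega = 56 / 211.8481
= 0.2643 Nm


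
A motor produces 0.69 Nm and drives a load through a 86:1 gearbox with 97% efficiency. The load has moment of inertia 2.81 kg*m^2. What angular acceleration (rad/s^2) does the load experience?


tau_out = tau_motor * N * eta
= 0.69 * 86 * 0.97 = 57.5598 Nm
alpha = tau_out / I = 57.5598 / 2.81
= 20.4839 rad/s^2


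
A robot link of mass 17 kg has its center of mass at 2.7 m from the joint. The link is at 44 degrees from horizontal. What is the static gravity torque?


tau = m*g*L*cos(angle)
= 17 * 9.81 * 2.7 * cos(44 deg)
= 17 * 9.81 * 2.7 * 0.7193
= 323.9036 Nm


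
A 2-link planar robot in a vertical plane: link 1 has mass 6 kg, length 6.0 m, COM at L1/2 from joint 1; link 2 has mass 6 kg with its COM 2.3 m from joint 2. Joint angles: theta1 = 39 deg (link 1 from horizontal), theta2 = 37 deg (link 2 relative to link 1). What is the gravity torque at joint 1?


Horizontal distance from joint 1 to link-1 COM:
  x_c1 = (L1/2)*cos(t1) = 3.0 * 0.7771 = 2.3314 m
Horizontal distance from joint 1 to link-2 COM:
  x_c2 = L1*cos(t1) + Lc2*cos(t1+t2)
       = 6.0*0.7771 + 2.3*0.2419 = 5.2193 m
tau1 = m1*g*x_c1 + m2*g*x_c2
     = 6*9.81*2.3314 + 6*9.81*5.2193
     = 137.2284 + 307.2078
     = 444.4362 Nm


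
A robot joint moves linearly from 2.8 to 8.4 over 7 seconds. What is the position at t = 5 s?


s = t/T = 5/7 = 0.7143
p(t) = p0 + (pf-p0)*s
= 2.8 + (8.4 - 2.8) * 0.7143
= 6.8


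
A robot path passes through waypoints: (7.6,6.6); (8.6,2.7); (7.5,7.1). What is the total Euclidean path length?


Segment lengths:
  seg1 = sqrt((1.0)^2 + (-3.9)^2) = 4.0262
  seg2 = sqrt((-1.1)^2 + (4.4)^2) = 4.5354
Total = 8.5616


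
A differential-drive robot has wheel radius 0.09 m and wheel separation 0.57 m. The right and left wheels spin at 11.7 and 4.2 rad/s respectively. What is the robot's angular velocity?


vR = r*wR = 0.09*11.7 = 1.053 m/s
vL = r*wL = 0.09*4.2 = 0.378 m/s
v = (vR+vL)/2 = 0.7155 m/s
omega = (vR-vL)/L = 1.1842 rad/s
angular velocity = 1.1842 rad/s


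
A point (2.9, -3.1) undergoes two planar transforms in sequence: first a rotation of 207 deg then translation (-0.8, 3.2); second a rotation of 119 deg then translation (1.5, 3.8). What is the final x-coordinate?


After transform 1:
x1 = cos(207)*2.9 - sin(207)*-3.1 + -0.8 = -4.7913
y1 = sin(207)*2.9 + cos(207)*-3.1 + 3.2 = 4.6455
After transform 2:
x2 = cos(119)*-4.7913 - sin(119)*4.6455 + 1.5
= -0.2402


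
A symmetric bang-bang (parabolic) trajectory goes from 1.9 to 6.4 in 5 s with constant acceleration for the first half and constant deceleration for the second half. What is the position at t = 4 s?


Symmetric rest-to-rest: each phase covers (pf-p0)/2 in time T/2. 0.5*a*(T/2)^2 = (pf-p0)/2 => a = 4*(pf-p0)/T^2
a = 4*(6.4-1.9)/5^2 = 0.72
t = 4 is in the deceleration phase (t > T/2).
p = pf - 0.5*a*(T-t)^2 = 6.4 - 0.5*0.72*1^2
= 6.04


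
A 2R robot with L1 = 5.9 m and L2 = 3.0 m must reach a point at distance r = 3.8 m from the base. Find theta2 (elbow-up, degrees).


cos(theta2) = (r^2 - L1^2 - L2^2) / (2*L1*L2)
cos(theta2) = (14.44 - 34.81 - 9.0) / 35.4
cos(theta2) = -0.829661
theta2 = 146.0639 degrees


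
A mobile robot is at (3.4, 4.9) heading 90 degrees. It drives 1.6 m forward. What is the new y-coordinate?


y_new = y0 + d*sin(theta)
= 4.9 + 1.6*sin(90)
= 4.9 + 1.6
= 6.5


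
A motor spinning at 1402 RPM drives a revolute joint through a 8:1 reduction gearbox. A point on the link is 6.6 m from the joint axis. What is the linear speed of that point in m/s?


omega_motor = 1402 * 2*pi/60 = 146.8171 rad/s
omega_joint = omega_motor / 8 = 18.3521 rad/s
v = omega_joint * r = 18.3521 * 6.6
= 121.1241 m/s


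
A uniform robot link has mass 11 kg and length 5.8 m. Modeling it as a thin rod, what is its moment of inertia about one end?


I = (1/3) * m * L^2
= (1/3) * 11 * 5.8^2
= 0.333333 * 11 * 33.64
= 123.3467 kg*m^2


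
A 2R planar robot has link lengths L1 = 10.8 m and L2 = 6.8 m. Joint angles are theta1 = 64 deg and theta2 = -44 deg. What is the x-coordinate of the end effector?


Convert angles to radians: theta1 = 1.117, theta2 = -0.7679
x = L1*cos(theta1) + L2*cos(theta1+theta2)
x = 4.7344 + 6.3899
x = 11.1243


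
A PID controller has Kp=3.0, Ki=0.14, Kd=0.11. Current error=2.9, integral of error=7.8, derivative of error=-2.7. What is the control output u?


u = Kp*e + Ki*int(e) + Kd*de/dt
= 3.0*2.9 + 0.14*7.8 + 0.11*(-2.7)
= 8.7 + 1.092 + -0.297
= 9.495


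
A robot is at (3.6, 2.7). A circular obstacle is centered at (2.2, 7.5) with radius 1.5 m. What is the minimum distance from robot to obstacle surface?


center_dist = sqrt((3.6-2.2)^2 + (2.7-7.5)^2)
= sqrt(1.96 + 23.04)
= 5.0
min_dist = center_dist - radius = 5.0 - 1.5 = 3.5 m


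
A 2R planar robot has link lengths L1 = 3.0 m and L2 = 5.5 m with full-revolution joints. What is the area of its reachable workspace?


r_max = L1 + L2 = 8.5 m
r_min = |L1 - L2| = 2.5 m
Area = pi*(r_max^2 - r_min^2)
= pi*(72.25 - 6.25)
= pi * 66.0
= 207.3451 m^2


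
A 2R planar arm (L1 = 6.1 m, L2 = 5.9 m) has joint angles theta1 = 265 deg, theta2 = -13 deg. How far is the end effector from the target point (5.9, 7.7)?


End effector via forward kinematics:
x = L1*cos(t1) + L2*cos(t1+t2) = -2.3549
y = L1*sin(t1) + L2*sin(t1+t2) = -11.688
Distance to target:
d = sqrt((5.9 - -2.3549)^2 + (7.7 - -11.688)^2)
= sqrt(68.1426 + 375.8954)
= 21.0722 m


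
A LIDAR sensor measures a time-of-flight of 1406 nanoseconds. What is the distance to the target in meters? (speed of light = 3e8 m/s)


tof = 1406 ns = 1.406e-06 s
dist = c * tof / 2
= 3e8 * 1.406e-06 / 2
= 210.9 m


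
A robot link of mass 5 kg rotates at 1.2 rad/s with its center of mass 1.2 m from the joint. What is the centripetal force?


F = m * omega^2 * r
= 5 * 1.2^2 * 1.2
= 5 * 1.44 * 1.2
= 8.64 N


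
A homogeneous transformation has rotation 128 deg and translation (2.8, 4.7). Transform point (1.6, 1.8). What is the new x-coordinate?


x' = cos(theta)*px - sin(theta)*py + tx
= -0.6157*1.6 - 0.788*1.8 + 2.8
= 0.3965


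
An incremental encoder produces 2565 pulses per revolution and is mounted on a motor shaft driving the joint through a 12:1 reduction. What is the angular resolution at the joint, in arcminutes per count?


counts per rev = 2565
effective counts at joint = 2565 * 12 = 30780
resolution = 360*60 / 30780
= 0.7018 arcmin/count


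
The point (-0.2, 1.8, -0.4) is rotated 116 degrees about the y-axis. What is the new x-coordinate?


Rotation about y-axis: x' = x*cos(theta) + z*sin(theta)
= -0.2 * -0.4384 + -0.4 * 0.8988
= -0.2718


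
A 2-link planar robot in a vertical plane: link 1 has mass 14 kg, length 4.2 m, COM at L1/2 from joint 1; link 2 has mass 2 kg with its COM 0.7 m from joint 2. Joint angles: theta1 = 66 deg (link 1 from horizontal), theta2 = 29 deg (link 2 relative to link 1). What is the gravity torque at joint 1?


Horizontal distance from joint 1 to link-1 COM:
  x_c1 = (L1/2)*cos(t1) = 2.1 * 0.4067 = 0.8541 m
Horizontal distance from joint 1 to link-2 COM:
  x_c2 = L1*cos(t1) + Lc2*cos(t1+t2)
       = 4.2*0.4067 + 0.7*-0.0872 = 1.6473 m
tau1 = m1*g*x_c1 + m2*g*x_c2
     = 14*9.81*0.8541 + 2*9.81*1.6473
     = 117.3085 + 32.3197
     = 149.6283 Nm


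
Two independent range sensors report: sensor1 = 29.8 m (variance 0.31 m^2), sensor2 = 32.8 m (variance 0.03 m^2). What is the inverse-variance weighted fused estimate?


w1 = (1/var1) / (1/var1 + 1/var2)
   = 3.2258 / (3.2258 + 33.3333) = 0.0882
w2 = 1 - w1 = 0.9118
fused = w1*s1 + w2*s2 = 2.6294 + 29.9059
= 32.5353 m


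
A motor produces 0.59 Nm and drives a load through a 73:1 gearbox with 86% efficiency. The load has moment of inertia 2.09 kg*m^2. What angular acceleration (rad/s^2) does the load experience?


tau_out = tau_motor * N * eta
= 0.59 * 73 * 0.86 = 37.0402 Nm
alpha = tau_out / I = 37.0402 / 2.09
= 17.7226 rad/s^2


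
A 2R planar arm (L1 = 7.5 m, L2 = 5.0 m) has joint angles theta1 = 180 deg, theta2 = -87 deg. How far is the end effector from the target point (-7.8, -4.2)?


End effector via forward kinematics:
x = L1*cos(t1) + L2*cos(t1+t2) = -7.7617
y = L1*sin(t1) + L2*sin(t1+t2) = 4.9931
Distance to target:
d = sqrt((-7.8 - -7.7617)^2 + (-4.2 - 4.9931)^2)
= sqrt(0.0015 + 84.514)
= 9.1932 m


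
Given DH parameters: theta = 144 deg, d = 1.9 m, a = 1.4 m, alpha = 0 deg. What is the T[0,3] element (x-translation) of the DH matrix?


T[0,3] = a * cos(theta)
= 1.4 * cos(144 deg)
= 1.4 * -0.809
= -1.1326


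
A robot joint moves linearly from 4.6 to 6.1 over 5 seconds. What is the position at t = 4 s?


s = t/T = 4/5 = 0.8
p(t) = p0 + (pf-p0)*s
= 4.6 + (6.1 - 4.6) * 0.8
= 5.8


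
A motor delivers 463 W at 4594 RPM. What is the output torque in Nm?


omega = 4594 * 2*pi/60 = 481.0826 rad/s
tau = P / omega = 463 / 481.0826
= 0.9624 Nm


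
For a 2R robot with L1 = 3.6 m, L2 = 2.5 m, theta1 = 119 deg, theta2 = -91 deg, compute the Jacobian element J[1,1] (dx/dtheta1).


J[1,1] = -L1*sin(t1) - L2*sin(t1+t2)
= -3.6*sin(119) - 2.5*sin(28)
= -4.3223


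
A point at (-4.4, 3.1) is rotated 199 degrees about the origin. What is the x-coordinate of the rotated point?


x' = x*cos(theta) - y*sin(theta)
cos(199 deg) = -0.9455, sin(199 deg) = -0.3256
x' = -4.4 * -0.9455 - 3.1 * -0.3256
= 4.1603 - -1.0093
= 5.1695


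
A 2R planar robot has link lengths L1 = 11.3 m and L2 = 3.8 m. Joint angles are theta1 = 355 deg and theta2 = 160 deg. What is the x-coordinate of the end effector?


Convert angles to radians: theta1 = 6.1959, theta2 = 2.7925
x = L1*cos(theta1) + L2*cos(theta1+theta2)
x = 11.257 + -3.444
x = 7.813


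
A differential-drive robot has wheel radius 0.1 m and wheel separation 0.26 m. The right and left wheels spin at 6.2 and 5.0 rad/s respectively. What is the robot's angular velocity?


vR = r*wR = 0.1*6.2 = 0.62 m/s
vL = r*wL = 0.1*5.0 = 0.5 m/s
v = (vR+vL)/2 = 0.56 m/s
omega = (vR-vL)/L = 0.4615 rad/s
angular velocity = 0.4615 rad/s


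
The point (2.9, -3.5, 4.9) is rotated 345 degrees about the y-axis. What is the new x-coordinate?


Rotation about y-axis: x' = x*cos(theta) + z*sin(theta)
= 2.9 * 0.9659 + 4.9 * -0.2588
= 1.533


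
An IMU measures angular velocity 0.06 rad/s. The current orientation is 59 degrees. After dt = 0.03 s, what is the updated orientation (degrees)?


delta_theta = w * dt = 0.06 * 0.03 = 0.0018 rad
= 0.1031 deg
theta_new = 59 + 0.1031 = 59.1031 deg


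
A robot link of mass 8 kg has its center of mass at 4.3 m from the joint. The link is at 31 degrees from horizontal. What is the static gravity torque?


tau = m*g*L*cos(angle)
= 8 * 9.81 * 4.3 * cos(31 deg)
= 8 * 9.81 * 4.3 * 0.8572
= 289.2631 Nm


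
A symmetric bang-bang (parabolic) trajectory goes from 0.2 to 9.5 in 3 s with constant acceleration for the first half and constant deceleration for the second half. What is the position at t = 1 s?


Symmetric rest-to-rest: each phase covers (pf-p0)/2 in time T/2. 0.5*a*(T/2)^2 = (pf-p0)/2 => a = 4*(pf-p0)/T^2
a = 4*(9.5-0.2)/3^2 = 4.1333
t = 1 is in the acceleration phase (t <= T/2).
p = p0 + 0.5*a*t^2 = 0.2 + 0.5*4.1333*1^2
= 2.2667


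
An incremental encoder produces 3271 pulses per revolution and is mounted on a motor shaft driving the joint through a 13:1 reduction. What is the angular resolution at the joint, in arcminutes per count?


counts per rev = 3271
effective counts at joint = 3271 * 13 = 42523
resolution = 360*60 / 42523
= 0.508 arcmin/count


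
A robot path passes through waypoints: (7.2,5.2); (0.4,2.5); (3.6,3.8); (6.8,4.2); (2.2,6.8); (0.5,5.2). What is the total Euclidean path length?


Segment lengths:
  seg1 = sqrt((-6.8)^2 + (-2.7)^2) = 7.3164
  seg2 = sqrt((3.2)^2 + (1.3)^2) = 3.454
  seg3 = sqrt((3.2)^2 + (0.4)^2) = 3.2249
  seg4 = sqrt((-4.6)^2 + (2.6)^2) = 5.2839
  seg5 = sqrt((-1.7)^2 + (-1.6)^2) = 2.3345
Total = 21.6138


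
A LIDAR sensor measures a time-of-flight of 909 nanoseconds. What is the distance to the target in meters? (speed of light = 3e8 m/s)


tof = 909 ns = 9.09e-07 s
dist = c * tof / 2
= 3e8 * 9.09e-07 / 2
= 136.35 m


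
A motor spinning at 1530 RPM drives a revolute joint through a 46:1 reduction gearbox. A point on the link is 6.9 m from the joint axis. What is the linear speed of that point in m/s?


omega_motor = 1530 * 2*pi/60 = 160.2212 rad/s
omega_joint = omega_motor / 46 = 3.4831 rad/s
v = omega_joint * r = 3.4831 * 6.9
= 24.0332 m/s


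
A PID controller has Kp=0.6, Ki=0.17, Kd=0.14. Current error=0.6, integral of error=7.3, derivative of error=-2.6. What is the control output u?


u = Kp*e + Ki*int(e) + Kd*de/dt
= 0.6*0.6 + 0.17*7.3 + 0.14*(-2.6)
= 0.36 + 1.241 + -0.364
= 1.237


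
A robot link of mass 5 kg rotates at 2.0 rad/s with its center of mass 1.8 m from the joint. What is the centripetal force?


F = m * omega^2 * r
= 5 * 2.0^2 * 1.8
= 5 * 4.0 * 1.8
= 36.0 N


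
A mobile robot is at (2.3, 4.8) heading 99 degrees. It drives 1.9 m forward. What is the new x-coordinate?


x_new = x0 + d*cos(theta)
= 2.3 + 1.9*cos(99)
= 2.3 + -0.2972
= 2.0028


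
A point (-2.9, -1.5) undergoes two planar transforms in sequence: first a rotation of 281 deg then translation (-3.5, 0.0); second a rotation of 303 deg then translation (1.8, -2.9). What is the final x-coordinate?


After transform 1:
x1 = cos(281)*-2.9 - sin(281)*-1.5 + -3.5 = -5.5258
y1 = sin(281)*-2.9 + cos(281)*-1.5 + 0.0 = 2.5605
After transform 2:
x2 = cos(303)*-5.5258 - sin(303)*2.5605 + 1.8
= 0.9379


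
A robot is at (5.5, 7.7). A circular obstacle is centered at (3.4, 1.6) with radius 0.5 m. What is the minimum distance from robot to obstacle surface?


center_dist = sqrt((5.5-3.4)^2 + (7.7-1.6)^2)
= sqrt(4.41 + 37.21)
= 6.4514
min_dist = center_dist - radius = 6.4514 - 0.5 = 5.9514 m


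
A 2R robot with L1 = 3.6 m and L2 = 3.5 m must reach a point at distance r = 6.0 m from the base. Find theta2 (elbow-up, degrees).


cos(theta2) = (r^2 - L1^2 - L2^2) / (2*L1*L2)
cos(theta2) = (36.0 - 12.96 - 12.25) / 25.2
cos(theta2) = 0.428175
theta2 = 64.6482 degrees


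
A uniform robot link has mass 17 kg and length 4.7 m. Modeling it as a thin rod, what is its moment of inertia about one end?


I = (1/3) * m * L^2
= (1/3) * 17 * 4.7^2
= 0.333333 * 17 * 22.09
= 125.1767 kg*m^2


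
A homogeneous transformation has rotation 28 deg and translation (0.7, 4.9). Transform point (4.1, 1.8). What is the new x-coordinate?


x' = cos(theta)*px - sin(theta)*py + tx
= 0.8829*4.1 - 0.4695*1.8 + 0.7
= 3.475


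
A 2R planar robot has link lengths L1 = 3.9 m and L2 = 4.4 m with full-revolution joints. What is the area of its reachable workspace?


r_max = L1 + L2 = 8.3 m
r_min = |L1 - L2| = 0.5 m
Area = pi*(r_max^2 - r_min^2)
= pi*(68.89 - 0.25)
= pi * 68.64
= 215.6389 m^2


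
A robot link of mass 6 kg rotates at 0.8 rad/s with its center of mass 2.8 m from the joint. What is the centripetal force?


F = m * omega^2 * r
= 6 * 0.8^2 * 2.8
= 6 * 0.64 * 2.8
= 10.752 N


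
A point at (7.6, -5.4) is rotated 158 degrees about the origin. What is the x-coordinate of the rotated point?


x' = x*cos(theta) - y*sin(theta)
cos(158 deg) = -0.9272, sin(158 deg) = 0.3746
x' = 7.6 * -0.9272 - -5.4 * 0.3746
= -7.0466 - -2.0229
= -5.0237


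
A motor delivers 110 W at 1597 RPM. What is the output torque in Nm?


omega = 1597 * 2*pi/60 = 167.2374 rad/s
tau = P / omega = 110 / 167.2374
= 0.6577 Nm


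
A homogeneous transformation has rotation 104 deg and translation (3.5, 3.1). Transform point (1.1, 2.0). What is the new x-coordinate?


x' = cos(theta)*px - sin(theta)*py + tx
= -0.2419*1.1 - 0.9703*2.0 + 3.5
= 1.2933


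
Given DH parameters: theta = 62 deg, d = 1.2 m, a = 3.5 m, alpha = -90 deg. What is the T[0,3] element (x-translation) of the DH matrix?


T[0,3] = a * cos(theta)
= 3.5 * cos(62 deg)
= 3.5 * 0.4695
= 1.6432


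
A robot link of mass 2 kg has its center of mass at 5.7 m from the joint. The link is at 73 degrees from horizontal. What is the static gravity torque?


tau = m*g*L*cos(angle)
= 2 * 9.81 * 5.7 * cos(73 deg)
= 2 * 9.81 * 5.7 * 0.2924
= 32.6971 Nm


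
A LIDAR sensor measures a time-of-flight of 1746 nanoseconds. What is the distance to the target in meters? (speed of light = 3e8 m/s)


tof = 1746 ns = 1.746e-06 s
dist = c * tof / 2
= 3e8 * 1.746e-06 / 2
= 261.9 m


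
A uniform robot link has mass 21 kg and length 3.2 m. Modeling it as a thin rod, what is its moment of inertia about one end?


I = (1/3) * m * L^2
= (1/3) * 21 * 3.2^2
= 0.333333 * 21 * 10.24
= 71.68 kg*m^2


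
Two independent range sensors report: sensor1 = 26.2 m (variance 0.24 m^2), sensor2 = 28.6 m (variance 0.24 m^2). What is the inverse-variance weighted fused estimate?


w1 = (1/var1) / (1/var1 + 1/var2)
   = 4.1667 / (4.1667 + 4.1667) = 0.5
w2 = 1 - w1 = 0.5
fused = w1*s1 + w2*s2 = 13.1 + 14.3
= 27.4 m


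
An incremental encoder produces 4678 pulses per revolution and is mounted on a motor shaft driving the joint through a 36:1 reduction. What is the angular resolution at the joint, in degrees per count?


counts per rev = 4678
effective counts at joint = 4678 * 36 = 168408
resolution = 360 / 168408
= 0.0021 deg/count


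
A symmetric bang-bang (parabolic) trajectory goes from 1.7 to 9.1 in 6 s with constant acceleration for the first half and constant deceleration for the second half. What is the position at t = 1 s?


Symmetric rest-to-rest: each phase covers (pf-p0)/2 in time T/2. 0.5*a*(T/2)^2 = (pf-p0)/2 => a = 4*(pf-p0)/T^2
a = 4*(9.1-1.7)/6^2 = 0.8222
t = 1 is in the acceleration phase (t <= T/2).
p = p0 + 0.5*a*t^2 = 1.7 + 0.5*0.8222*1^2
= 2.1111


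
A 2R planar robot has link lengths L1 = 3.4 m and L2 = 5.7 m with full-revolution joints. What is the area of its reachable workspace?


r_max = L1 + L2 = 9.1 m
r_min = |L1 - L2| = 2.3 m
Area = pi*(r_max^2 - r_min^2)
= pi*(82.81 - 5.29)
= pi * 77.52
= 243.5363 m^2


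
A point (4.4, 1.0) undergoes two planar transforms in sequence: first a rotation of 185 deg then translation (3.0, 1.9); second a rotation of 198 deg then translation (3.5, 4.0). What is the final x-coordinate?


After transform 1:
x1 = cos(185)*4.4 - sin(185)*1.0 + 3.0 = -1.2961
y1 = sin(185)*4.4 + cos(185)*1.0 + 1.9 = 0.5203
After transform 2:
x2 = cos(198)*-1.2961 - sin(198)*0.5203 + 3.5
= 4.8935


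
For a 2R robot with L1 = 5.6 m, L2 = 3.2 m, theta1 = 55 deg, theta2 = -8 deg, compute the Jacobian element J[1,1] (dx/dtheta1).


J[1,1] = -L1*sin(t1) - L2*sin(t1+t2)
= -5.6*sin(55) - 3.2*sin(47)
= -6.9276


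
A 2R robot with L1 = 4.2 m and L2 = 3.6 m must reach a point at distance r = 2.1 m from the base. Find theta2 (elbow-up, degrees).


cos(theta2) = (r^2 - L1^2 - L2^2) / (2*L1*L2)
cos(theta2) = (4.41 - 17.64 - 12.96) / 30.24
cos(theta2) = -0.866071
theta2 = 150.0053 degrees


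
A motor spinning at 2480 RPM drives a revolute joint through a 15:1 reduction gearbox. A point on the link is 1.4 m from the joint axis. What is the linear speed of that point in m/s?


omega_motor = 2480 * 2*pi/60 = 259.705 rad/s
omega_joint = omega_motor / 15 = 17.3137 rad/s
v = omega_joint * r = 17.3137 * 1.4
= 24.2391 m/s


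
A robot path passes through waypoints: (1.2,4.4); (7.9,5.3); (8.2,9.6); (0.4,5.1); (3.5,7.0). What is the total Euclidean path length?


Segment lengths:
  seg1 = sqrt((6.7)^2 + (0.9)^2) = 6.7602
  seg2 = sqrt((0.3)^2 + (4.3)^2) = 4.3105
  seg3 = sqrt((-7.8)^2 + (-4.5)^2) = 9.005
  seg4 = sqrt((3.1)^2 + (1.9)^2) = 3.6359
Total = 23.7116


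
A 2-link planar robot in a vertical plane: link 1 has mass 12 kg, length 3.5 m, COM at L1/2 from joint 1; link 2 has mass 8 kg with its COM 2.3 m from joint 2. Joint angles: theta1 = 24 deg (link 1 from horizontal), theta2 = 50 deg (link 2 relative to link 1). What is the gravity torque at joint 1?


Horizontal distance from joint 1 to link-1 COM:
  x_c1 = (L1/2)*cos(t1) = 1.75 * 0.9135 = 1.5987 m
Horizontal distance from joint 1 to link-2 COM:
  x_c2 = L1*cos(t1) + Lc2*cos(t1+t2)
       = 3.5*0.9135 + 2.3*0.2756 = 3.8314 m
tau1 = m1*g*x_c1 + m2*g*x_c2
     = 12*9.81*1.5987 + 8*9.81*3.8314
     = 188.1995 + 300.6863
     = 488.8858 Nm


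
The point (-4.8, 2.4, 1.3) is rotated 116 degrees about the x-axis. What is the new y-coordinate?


Rotation about x-axis: y' = y*cos(theta) - z*sin(theta)
= 2.4 * -0.4384 - 1.3 * 0.8988
= -2.2205


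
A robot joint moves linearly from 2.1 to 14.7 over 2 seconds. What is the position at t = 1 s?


s = t/T = 1/2 = 0.5
p(t) = p0 + (pf-p0)*s
= 2.1 + (14.7 - 2.1) * 0.5
= 8.4


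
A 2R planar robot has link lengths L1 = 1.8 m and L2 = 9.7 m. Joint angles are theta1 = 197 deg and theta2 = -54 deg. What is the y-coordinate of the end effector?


Convert angles to radians: theta1 = 3.4383, theta2 = -0.9425
y = L1*sin(theta1) + L2*sin(theta1+theta2)
y = -0.5263 + 5.8376
y = 5.3113


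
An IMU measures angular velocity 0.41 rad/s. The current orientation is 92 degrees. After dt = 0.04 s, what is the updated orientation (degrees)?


delta_theta = w * dt = 0.41 * 0.04 = 0.0164 rad
= 0.9397 deg
theta_new = 92 + 0.9397 = 92.9397 deg


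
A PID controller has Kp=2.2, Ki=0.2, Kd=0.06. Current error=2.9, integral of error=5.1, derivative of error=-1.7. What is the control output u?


u = Kp*e + Ki*int(e) + Kd*de/dt
= 2.2*2.9 + 0.2*5.1 + 0.06*(-1.7)
= 6.38 + 1.02 + -0.102
= 7.298


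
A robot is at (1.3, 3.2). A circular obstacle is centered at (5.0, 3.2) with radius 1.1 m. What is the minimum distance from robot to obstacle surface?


center_dist = sqrt((1.3-5.0)^2 + (3.2-3.2)^2)
= sqrt(13.69 + 0.0)
= 3.7
min_dist = center_dist - radius = 3.7 - 1.1 = 2.6 m


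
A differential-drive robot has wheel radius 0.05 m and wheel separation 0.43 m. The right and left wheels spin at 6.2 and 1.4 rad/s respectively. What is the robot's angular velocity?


vR = r*wR = 0.05*6.2 = 0.31 m/s
vL = r*wL = 0.05*1.4 = 0.07 m/s
v = (vR+vL)/2 = 0.19 m/s
omega = (vR-vL)/L = 0.5581 rad/s
angular velocity = 0.5581 rad/s


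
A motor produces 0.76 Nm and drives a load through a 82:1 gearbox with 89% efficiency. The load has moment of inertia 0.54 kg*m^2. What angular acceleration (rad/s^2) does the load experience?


tau_out = tau_motor * N * eta
= 0.76 * 82 * 0.89 = 55.4648 Nm
alpha = tau_out / I = 55.4648 / 0.54
= 102.7126 rad/s^2


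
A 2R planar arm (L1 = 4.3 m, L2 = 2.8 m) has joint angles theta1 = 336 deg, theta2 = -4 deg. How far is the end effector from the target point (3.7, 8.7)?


End effector via forward kinematics:
x = L1*cos(t1) + L2*cos(t1+t2) = 6.4005
y = L1*sin(t1) + L2*sin(t1+t2) = -3.0635
Distance to target:
d = sqrt((3.7 - 6.4005)^2 + (8.7 - -3.0635)^2)
= sqrt(7.2927 + 138.3796)
= 12.0695 m


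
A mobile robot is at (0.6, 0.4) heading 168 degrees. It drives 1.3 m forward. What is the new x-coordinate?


x_new = x0 + d*cos(theta)
= 0.6 + 1.3*cos(168)
= 0.6 + -1.2716
= -0.6716


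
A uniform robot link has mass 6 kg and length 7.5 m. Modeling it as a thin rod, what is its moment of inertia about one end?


I = (1/3) * m * L^2
= (1/3) * 6 * 7.5^2
= 0.333333 * 6 * 56.25
= 112.5 kg*m^2


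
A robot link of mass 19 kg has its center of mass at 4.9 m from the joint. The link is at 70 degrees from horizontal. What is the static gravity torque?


tau = m*g*L*cos(angle)
= 19 * 9.81 * 4.9 * cos(70 deg)
= 19 * 9.81 * 4.9 * 0.342
= 312.3708 Nm


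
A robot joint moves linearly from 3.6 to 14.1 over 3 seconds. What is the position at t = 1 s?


s = t/T = 1/3 = 0.3333
p(t) = p0 + (pf-p0)*s
= 3.6 + (14.1 - 3.6) * 0.3333
= 7.1


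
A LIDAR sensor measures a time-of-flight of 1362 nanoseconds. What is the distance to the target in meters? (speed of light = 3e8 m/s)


tof = 1362 ns = 1.362e-06 s
dist = c * tof / 2
= 3e8 * 1.362e-06 / 2
= 204.3 m


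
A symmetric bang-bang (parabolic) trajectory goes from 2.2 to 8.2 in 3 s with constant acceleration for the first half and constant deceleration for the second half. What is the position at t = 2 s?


Symmetric rest-to-rest: each phase covers (pf-p0)/2 in time T/2. 0.5*a*(T/2)^2 = (pf-p0)/2 => a = 4*(pf-p0)/T^2
a = 4*(8.2-2.2)/3^2 = 2.6667
t = 2 is in the deceleration phase (t > T/2).
p = pf - 0.5*a*(T-t)^2 = 8.2 - 0.5*2.6667*1^2
= 6.8667


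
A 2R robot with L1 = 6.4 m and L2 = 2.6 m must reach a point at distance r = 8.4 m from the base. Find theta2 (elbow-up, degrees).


cos(theta2) = (r^2 - L1^2 - L2^2) / (2*L1*L2)
cos(theta2) = (70.56 - 40.96 - 6.76) / 33.28
cos(theta2) = 0.686298
theta2 = 46.6622 degrees


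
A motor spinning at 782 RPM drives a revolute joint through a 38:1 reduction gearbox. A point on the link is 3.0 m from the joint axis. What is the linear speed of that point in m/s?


omega_motor = 782 * 2*pi/60 = 81.8908 rad/s
omega_joint = omega_motor / 38 = 2.155 rad/s
v = omega_joint * r = 2.155 * 3.0
= 6.4651 m/s


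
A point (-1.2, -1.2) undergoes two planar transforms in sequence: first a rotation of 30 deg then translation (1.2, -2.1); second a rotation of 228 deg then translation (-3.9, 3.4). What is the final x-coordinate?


After transform 1:
x1 = cos(30)*-1.2 - sin(30)*-1.2 + 1.2 = 0.7608
y1 = sin(30)*-1.2 + cos(30)*-1.2 + -2.1 = -3.7392
After transform 2:
x2 = cos(228)*0.7608 - sin(228)*-3.7392 + -3.9
= -7.1878


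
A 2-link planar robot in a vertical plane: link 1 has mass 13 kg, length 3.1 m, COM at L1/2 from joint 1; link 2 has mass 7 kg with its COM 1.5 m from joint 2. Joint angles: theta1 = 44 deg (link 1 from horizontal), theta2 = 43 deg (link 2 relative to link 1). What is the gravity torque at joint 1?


Horizontal distance from joint 1 to link-1 COM:
  x_c1 = (L1/2)*cos(t1) = 1.55 * 0.7193 = 1.115 m
Horizontal distance from joint 1 to link-2 COM:
  x_c2 = L1*cos(t1) + Lc2*cos(t1+t2)
       = 3.1*0.7193 + 1.5*0.0523 = 2.3085 m
tau1 = m1*g*x_c1 + m2*g*x_c2
     = 13*9.81*1.115 + 7*9.81*2.3085
     = 142.193 + 158.5218
     = 300.7147 Nm


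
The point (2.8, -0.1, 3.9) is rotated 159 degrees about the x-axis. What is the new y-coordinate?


Rotation about x-axis: y' = y*cos(theta) - z*sin(theta)
= -0.1 * -0.9336 - 3.9 * 0.3584
= -1.3043


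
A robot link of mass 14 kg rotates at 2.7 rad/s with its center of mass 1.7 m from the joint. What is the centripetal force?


F = m * omega^2 * r
= 14 * 2.7^2 * 1.7
= 14 * 7.29 * 1.7
= 173.502 N


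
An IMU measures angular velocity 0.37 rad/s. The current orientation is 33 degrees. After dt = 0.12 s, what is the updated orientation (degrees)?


delta_theta = w * dt = 0.37 * 0.12 = 0.0444 rad
= 2.5439 deg
theta_new = 33 + 2.5439 = 35.5439 deg


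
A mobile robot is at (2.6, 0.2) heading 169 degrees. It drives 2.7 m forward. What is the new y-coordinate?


y_new = y0 + d*sin(theta)
= 0.2 + 2.7*sin(169)
= 0.2 + 0.5152
= 0.7152


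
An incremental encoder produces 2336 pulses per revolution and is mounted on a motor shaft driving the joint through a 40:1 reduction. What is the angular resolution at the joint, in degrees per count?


counts per rev = 2336
effective counts at joint = 2336 * 40 = 93440
resolution = 360 / 93440
= 0.0039 deg/count


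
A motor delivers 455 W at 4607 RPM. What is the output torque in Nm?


omega = 4607 * 2*pi/60 = 482.4439 rad/s
tau = P / omega = 455 / 482.4439
= 0.9431 Nm


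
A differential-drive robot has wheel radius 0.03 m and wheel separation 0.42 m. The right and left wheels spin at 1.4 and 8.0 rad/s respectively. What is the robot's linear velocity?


vR = r*wR = 0.03*1.4 = 0.042 m/s
vL = r*wL = 0.03*8.0 = 0.24 m/s
v = (vR+vL)/2 = 0.141 m/s
omega = (vR-vL)/L = -0.4714 rad/s
linear velocity = 0.141 m/s


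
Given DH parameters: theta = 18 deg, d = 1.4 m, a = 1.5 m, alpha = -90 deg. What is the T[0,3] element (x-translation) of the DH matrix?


T[0,3] = a * cos(theta)
= 1.5 * cos(18 deg)
= 1.5 * 0.9511
= 1.4266


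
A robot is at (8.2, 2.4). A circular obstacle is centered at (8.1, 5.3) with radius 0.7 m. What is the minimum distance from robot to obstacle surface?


center_dist = sqrt((8.2-8.1)^2 + (2.4-5.3)^2)
= sqrt(0.01 + 8.41)
= 2.9017
min_dist = center_dist - radius = 2.9017 - 0.7 = 2.2017 m


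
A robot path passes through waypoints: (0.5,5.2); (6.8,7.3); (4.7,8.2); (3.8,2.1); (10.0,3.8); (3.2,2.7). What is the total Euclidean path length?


Segment lengths:
  seg1 = sqrt((6.3)^2 + (2.1)^2) = 6.6408
  seg2 = sqrt((-2.1)^2 + (0.9)^2) = 2.2847
  seg3 = sqrt((-0.9)^2 + (-6.1)^2) = 6.166
  seg4 = sqrt((6.2)^2 + (1.7)^2) = 6.4288
  seg5 = sqrt((-6.8)^2 + (-1.1)^2) = 6.8884
Total = 28.4088


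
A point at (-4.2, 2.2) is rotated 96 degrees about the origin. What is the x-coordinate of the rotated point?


x' = x*cos(theta) - y*sin(theta)
cos(96 deg) = -0.1045, sin(96 deg) = 0.9945
x' = -4.2 * -0.1045 - 2.2 * 0.9945
= 0.439 - 2.1879
= -1.7489


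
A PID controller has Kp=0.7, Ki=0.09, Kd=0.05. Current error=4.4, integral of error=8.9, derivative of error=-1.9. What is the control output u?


u = Kp*e + Ki*int(e) + Kd*de/dt
= 0.7*4.4 + 0.09*8.9 + 0.05*(-1.9)
= 3.08 + 0.801 + -0.095
= 3.786


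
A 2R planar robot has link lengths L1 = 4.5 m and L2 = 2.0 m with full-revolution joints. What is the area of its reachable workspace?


r_max = L1 + L2 = 6.5 m
r_min = |L1 - L2| = 2.5 m
Area = pi*(r_max^2 - r_min^2)
= pi*(42.25 - 6.25)
= pi * 36.0
= 113.0973 m^2


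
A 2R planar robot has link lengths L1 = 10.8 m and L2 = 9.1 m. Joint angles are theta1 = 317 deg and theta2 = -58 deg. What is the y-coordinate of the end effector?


Convert angles to radians: theta1 = 5.5327, theta2 = -1.0123
y = L1*sin(theta1) + L2*sin(theta1+theta2)
y = -7.3656 + -8.9328
y = -16.2984


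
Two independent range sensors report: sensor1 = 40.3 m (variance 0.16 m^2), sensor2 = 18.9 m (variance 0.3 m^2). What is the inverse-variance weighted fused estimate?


w1 = (1/var1) / (1/var1 + 1/var2)
   = 6.25 / (6.25 + 3.3333) = 0.6522
w2 = 1 - w1 = 0.3478
fused = w1*s1 + w2*s2 = 26.2826 + 6.5739
= 32.8565 m


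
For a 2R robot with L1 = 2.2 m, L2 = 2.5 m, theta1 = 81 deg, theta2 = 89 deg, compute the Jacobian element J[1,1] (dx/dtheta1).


J[1,1] = -L1*sin(t1) - L2*sin(t1+t2)
= -2.2*sin(81) - 2.5*sin(170)
= -2.607


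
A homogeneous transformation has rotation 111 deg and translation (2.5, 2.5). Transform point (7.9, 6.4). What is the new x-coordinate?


x' = cos(theta)*px - sin(theta)*py + tx
= -0.3584*7.9 - 0.9336*6.4 + 2.5
= -6.306


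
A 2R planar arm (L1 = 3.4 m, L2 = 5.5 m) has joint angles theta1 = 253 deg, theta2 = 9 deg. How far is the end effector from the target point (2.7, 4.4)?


End effector via forward kinematics:
x = L1*cos(t1) + L2*cos(t1+t2) = -1.7595
y = L1*sin(t1) + L2*sin(t1+t2) = -8.6979
Distance to target:
d = sqrt((2.7 - -1.7595)^2 + (4.4 - -8.6979)^2)
= sqrt(19.8873 + 171.5553)
= 13.8363 m


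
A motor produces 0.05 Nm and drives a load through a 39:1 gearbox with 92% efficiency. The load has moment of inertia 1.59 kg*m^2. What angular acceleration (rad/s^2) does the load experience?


tau_out = tau_motor * N * eta
= 0.05 * 39 * 0.92 = 1.794 Nm
alpha = tau_out / I = 1.794 / 1.59
= 1.1283 rad/s^2


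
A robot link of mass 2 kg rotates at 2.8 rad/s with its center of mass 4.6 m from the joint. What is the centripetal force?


F = m * omega^2 * r
= 2 * 2.8^2 * 4.6
= 2 * 7.84 * 4.6
= 72.128 N


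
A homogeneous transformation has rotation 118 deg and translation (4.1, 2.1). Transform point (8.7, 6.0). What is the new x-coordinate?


x' = cos(theta)*px - sin(theta)*py + tx
= -0.4695*8.7 - 0.8829*6.0 + 4.1
= -5.2821


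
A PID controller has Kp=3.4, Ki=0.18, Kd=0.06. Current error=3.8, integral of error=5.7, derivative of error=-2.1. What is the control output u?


u = Kp*e + Ki*int(e) + Kd*de/dt
= 3.4*3.8 + 0.18*5.7 + 0.06*(-2.1)
= 12.92 + 1.026 + -0.126
= 13.82


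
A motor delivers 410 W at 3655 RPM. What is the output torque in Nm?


omega = 3655 * 2*pi/60 = 382.7507 rad/s
tau = P / omega = 410 / 382.7507
= 1.0712 Nm


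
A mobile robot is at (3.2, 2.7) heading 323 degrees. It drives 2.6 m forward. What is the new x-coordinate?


x_new = x0 + d*cos(theta)
= 3.2 + 2.6*cos(323)
= 3.2 + 2.0765
= 5.2765


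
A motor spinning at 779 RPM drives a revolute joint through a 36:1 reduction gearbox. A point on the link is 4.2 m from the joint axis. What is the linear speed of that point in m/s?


omega_motor = 779 * 2*pi/60 = 81.5767 rad/s
omega_joint = omega_motor / 36 = 2.266 rad/s
v = omega_joint * r = 2.266 * 4.2
= 9.5173 m/s


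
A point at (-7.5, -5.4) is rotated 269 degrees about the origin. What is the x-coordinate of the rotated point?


x' = x*cos(theta) - y*sin(theta)
cos(269 deg) = -0.0175, sin(269 deg) = -0.9998
x' = -7.5 * -0.0175 - -5.4 * -0.9998
= 0.1309 - 5.3992
= -5.2683


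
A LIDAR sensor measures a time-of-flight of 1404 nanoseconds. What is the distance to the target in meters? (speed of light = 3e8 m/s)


tof = 1404 ns = 1.404e-06 s
dist = c * tof / 2
= 3e8 * 1.404e-06 / 2
= 210.6 m


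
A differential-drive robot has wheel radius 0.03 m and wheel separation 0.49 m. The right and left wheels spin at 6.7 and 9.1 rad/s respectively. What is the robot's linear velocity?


vR = r*wR = 0.03*6.7 = 0.201 m/s
vL = r*wL = 0.03*9.1 = 0.273 m/s
v = (vR+vL)/2 = 0.237 m/s
omega = (vR-vL)/L = -0.1469 rad/s
linear velocity = 0.237 m/s


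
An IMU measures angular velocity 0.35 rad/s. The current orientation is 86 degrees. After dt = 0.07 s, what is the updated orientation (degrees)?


delta_theta = w * dt = 0.35 * 0.07 = 0.0245 rad
= 1.4037 deg
theta_new = 86 + 1.4037 = 87.4037 deg


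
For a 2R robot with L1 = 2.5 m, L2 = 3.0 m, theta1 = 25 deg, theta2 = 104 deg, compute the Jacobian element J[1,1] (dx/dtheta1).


J[1,1] = -L1*sin(t1) - L2*sin(t1+t2)
= -2.5*sin(25) - 3.0*sin(129)
= -3.388


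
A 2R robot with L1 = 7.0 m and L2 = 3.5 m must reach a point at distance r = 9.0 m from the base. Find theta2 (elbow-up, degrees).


cos(theta2) = (r^2 - L1^2 - L2^2) / (2*L1*L2)
cos(theta2) = (81.0 - 49.0 - 12.25) / 49.0
cos(theta2) = 0.403061
theta2 = 66.2303 degrees
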